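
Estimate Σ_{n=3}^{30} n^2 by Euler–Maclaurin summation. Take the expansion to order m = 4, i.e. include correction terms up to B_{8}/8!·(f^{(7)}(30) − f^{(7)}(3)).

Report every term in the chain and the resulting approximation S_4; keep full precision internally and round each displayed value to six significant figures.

S_4 ≈ 9450.00

The integral term ∫_3^30 x^2 dx = 8991.00.
½[f(3) + f(30)] = ½[9.00000 + 900.000] = 454.500.
Integral + boundary = 9445.50.
k=1: B_{2}/(2)! × [f^{(1)}(30) − f^{(1)}(3)] = 1/12 × (60.0000 − 6.00000) = 4.50000.
After k=1: 9450.00.
k=2: B_{4}/(4)! × [f^{(3)}(30) − f^{(3)}(3)] = −1/720 × (0.00000 − 0.00000) = 0.00000.
After k=2: 9450.00.
k=3: B_{6}/(6)! × [f^{(5)}(30) − f^{(5)}(3)] = 1/30240 × (0.00000 − 0.00000) = 0.00000.
After k=3: 9450.00.
k=4: B_{8}/(8)! × [f^{(7)}(30) − f^{(7)}(3)] = −1/1209600 × (0.00000 − 0.00000) = 0.00000.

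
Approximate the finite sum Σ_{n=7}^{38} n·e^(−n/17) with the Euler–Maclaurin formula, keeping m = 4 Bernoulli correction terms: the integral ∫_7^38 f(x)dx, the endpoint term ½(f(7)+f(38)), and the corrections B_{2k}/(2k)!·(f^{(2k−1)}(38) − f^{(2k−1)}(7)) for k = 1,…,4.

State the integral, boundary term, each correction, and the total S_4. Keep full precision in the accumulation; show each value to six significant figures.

S_4 ≈ 174.591

The integral term ∫_7^38 x·e^(−x/17) dx = 170.284.
Endpoint term: (f(7) + f(38))/2 = (4.63736 + 4.06451)/2 = 4.35093.
Running total after boundary: 174.635.
k=1: B_{2}/(2)! × [f^{(1)}(38) − f^{(1)}(7)] = 1/12 × (-0.132128 − 0.389694) = -0.0434852.
Partial sum through k=1: 174.591.
k=2: B_{4}/(4)! × [f^{(3)}(38) − f^{(3)}(7)] = −1/720 × (0.000283022 − 0.00593306) = 7.84728e-06.
Partial sum through k=2: 174.591.
k=3: B_{6}/(6)! × [f^{(5)}(38) − f^{(5)}(7)] = 1/30240 × (3.54060e-06 − 3.63934e-05) = -1.08640e-09.
Partial sum through k=3: 174.591.
k=4: B_{8}/(8)! × [f^{(7)}(38) − f^{(7)}(7)] = −1/1209600 × (2.11138e-08 − 1.80821e-07) = 1.32033e-13.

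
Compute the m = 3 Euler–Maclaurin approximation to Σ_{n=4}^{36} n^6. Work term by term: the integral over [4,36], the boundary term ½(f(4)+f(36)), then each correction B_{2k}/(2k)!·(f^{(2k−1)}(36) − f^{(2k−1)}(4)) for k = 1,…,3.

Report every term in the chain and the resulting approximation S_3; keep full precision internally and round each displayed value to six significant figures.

Integral: ∫_4^36 x^6 dx = 1.11949e+10.
Endpoint term: (f(4) + f(36))/2 = (4096.00 + 2.17678e+09)/2 = 1.08839e+09.
Running total after boundary: 1.22833e+10.
Order-1 term: 1/12 · (3.62797e+08 − 6144.00) = 3.02326e+07.
Partial sum through k=1: 1.23135e+10.
Order-2 term: −1/720 · (5.59872e+06 − 7680.00) = -7765.33.
Partial sum through k=2: 1.23135e+10.
Order-3 term: 1/30240 · (25920.0 − 2880.00) = 0.761905.

S_3 ≈ 1.23135e+10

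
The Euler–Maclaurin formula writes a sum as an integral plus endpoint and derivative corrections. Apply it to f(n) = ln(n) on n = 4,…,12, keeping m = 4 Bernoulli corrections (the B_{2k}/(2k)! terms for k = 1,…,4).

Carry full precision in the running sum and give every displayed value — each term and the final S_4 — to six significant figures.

S_4 ≈ 18.1955

Integral: ∫_4^12 ln(x) dx = 16.2737.
½[f(4) + f(12)] = ½[1.38629 + 2.48491] = 1.93560.
So far: 18.2093.
Correction k=1: B_{2}/2! · (f^{(1)}(12) − f^{(1)}(4)) = 1/12 · (0.0833333 − 0.250000) = -0.0138889.
Running total after k=1: 18.1954.
Correction k=2: B_{4}/4! · (f^{(3)}(12) − f^{(3)}(4)) = −1/720 · (0.00115741 − 0.0312500) = 4.17953e-05.
Running total after k=2: 18.1955.
Correction k=3: B_{6}/6! · (f^{(5)}(12) − f^{(5)}(4)) = 1/30240 · (9.64506e-05 − 0.0234375) = -7.71860e-07.
Running total after k=3: 18.1955.
Correction k=4: B_{8}/8! · (f^{(7)}(12) − f^{(7)}(4)) = −1/1209600 · (2.00939e-05 − 0.0439453) = 3.63138e-08.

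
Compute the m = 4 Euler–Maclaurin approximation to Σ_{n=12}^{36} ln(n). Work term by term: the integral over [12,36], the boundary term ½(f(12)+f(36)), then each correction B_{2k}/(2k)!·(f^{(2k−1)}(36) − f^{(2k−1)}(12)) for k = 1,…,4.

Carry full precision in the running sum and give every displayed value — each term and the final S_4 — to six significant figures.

S_4 ≈ 78.2174

∫_12^36 ln(x) dx evaluates to 75.1878.
Boundary: ½(f(12) + f(36)) = ½(2.48491 + 3.58352) = 3.03421.
Integral + boundary = 78.2220.
Correction k=1: B_{2}/2! · (f^{(1)}(36) − f^{(1)}(12)) = 1/12 · (0.0277778 − 0.0833333) = -0.00462963.
Partial sum through k=1: 78.2174.
Correction k=2: B_{4}/4! · (f^{(3)}(36) − f^{(3)}(12)) = −1/720 · (4.28669e-05 − 0.00115741) = 1.54797e-06.
Partial sum through k=2: 78.2174.
Correction k=3: B_{6}/6! · (f^{(5)}(36) − f^{(5)}(12)) = 1/30240 · (3.96916e-07 − 9.64506e-05) = -3.17638e-09.
Partial sum through k=3: 78.2174.
Correction k=4: B_{8}/8! · (f^{(7)}(36) − f^{(7)}(12)) = −1/1209600 · (9.18787e-09 − 2.00939e-05) = 1.66044e-11.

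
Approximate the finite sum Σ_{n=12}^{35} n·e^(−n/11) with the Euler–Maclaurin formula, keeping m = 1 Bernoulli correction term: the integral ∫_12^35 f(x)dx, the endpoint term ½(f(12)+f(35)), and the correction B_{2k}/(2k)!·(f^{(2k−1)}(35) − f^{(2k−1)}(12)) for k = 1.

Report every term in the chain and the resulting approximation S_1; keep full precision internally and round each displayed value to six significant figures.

Integral: ∫_12^35 x·e^(−x/11) dx = 63.9814.
Boundary: ½(f(12) + f(35)) = ½(4.03093 + 1.45285) = 2.74189.
Integral + boundary = 66.7233.
k=1: B_{2}/(2)! × [f^{(1)}(35) − f^{(1)}(12)] = 1/12 × (-0.0905675 − (-0.0305374)) = -0.00500251.

S_1 ≈ 66.7183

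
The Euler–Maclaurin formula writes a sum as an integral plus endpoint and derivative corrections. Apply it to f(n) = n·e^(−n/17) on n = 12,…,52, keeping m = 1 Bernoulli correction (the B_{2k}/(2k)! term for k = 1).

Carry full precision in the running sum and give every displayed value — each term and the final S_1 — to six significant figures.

S_1 ≈ 192.479

∫_12^52 x·e^(−x/17) dx evaluates to 188.317.
Boundary: ½(f(12) + f(52)) = ½(5.92407 + 2.44103) = 4.18255.
So far: 192.499.
k=1: B_{2}/(2)! × [f^{(1)}(52) − f^{(1)}(12)] = 1/12 × (-0.0966471 − 0.145198) = -0.0201538.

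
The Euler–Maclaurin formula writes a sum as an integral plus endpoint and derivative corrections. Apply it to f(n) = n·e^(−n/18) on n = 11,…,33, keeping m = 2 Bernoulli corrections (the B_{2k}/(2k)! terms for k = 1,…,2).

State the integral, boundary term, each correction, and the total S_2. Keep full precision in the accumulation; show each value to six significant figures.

S_2 ≈ 142.139

The integral term ∫_11^33 x·e^(−x/18) dx = 136.545.
Boundary: ½(f(11) + f(33)) = ½(5.97022 + 5.27603) = 5.62313.
Running total after boundary: 142.168.
Correction k=1: B_{2}/2! · (f^{(1)}(33) − f^{(1)}(11)) = 1/12 · (-0.133233 − 0.211068) = -0.0286918.
Partial sum through k=1: 142.139.
Correction k=2: B_{4}/4! · (f^{(3)}(33) − f^{(3)}(11)) = −1/720 · (0.000575699 − 0.00400174) = 4.75839e-06.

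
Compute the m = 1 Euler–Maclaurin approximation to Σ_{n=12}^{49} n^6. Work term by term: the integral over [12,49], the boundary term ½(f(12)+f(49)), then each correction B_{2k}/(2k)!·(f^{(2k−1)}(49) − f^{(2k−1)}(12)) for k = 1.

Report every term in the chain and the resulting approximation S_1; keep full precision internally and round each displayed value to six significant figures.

S_1 ≈ 1.03947e+11

Integral: ∫_12^49 x^6 dx = 9.68839e+10.
Endpoint term: (f(12) + f(49))/2 = (2.98598e+06 + 1.38413e+10)/2 = 6.92214e+09.
Running total after boundary: 1.03806e+11.
Order-1 term: 1/12 · (1.69485e+09 − 1.49299e+06) = 1.41113e+08.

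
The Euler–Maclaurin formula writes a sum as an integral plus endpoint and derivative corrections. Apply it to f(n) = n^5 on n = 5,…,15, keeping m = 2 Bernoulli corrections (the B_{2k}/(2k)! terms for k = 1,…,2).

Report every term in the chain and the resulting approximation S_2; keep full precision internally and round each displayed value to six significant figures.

S_2 ≈ 2.29790e+06

Integral: ∫_5^15 x^5 dx = 1.89583e+06.
Endpoint term: (f(5) + f(15))/2 = (3125.00 + 759375)/2 = 381250.
So far: 2.27708e+06.
k=1: B_{2}/(2)! × [f^{(1)}(15) − f^{(1)}(5)] = 1/12 × (253125 − 3125.00) = 20833.3.
Running total after k=1: 2.29792e+06.
k=2: B_{4}/(4)! × [f^{(3)}(15) − f^{(3)}(5)] = −1/720 × (13500.0 − 1500.00) = -16.6667.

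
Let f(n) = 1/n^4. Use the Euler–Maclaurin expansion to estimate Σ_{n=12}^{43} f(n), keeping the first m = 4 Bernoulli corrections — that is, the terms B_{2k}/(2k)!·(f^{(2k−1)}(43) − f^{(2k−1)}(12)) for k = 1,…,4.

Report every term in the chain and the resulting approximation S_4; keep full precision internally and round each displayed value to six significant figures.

The integral term ∫_12^43 1/x^4 dx = 0.000188709.
Endpoint term: (f(12) + f(43))/2 = (4.82253e-05 + 2.92500e-07)/2 = 2.42589e-05.
Integral + boundary = 0.000212968.
Correction k=1: B_{2}/2! · (f^{(1)}(43) − f^{(1)}(12)) = 1/12 · (-2.72093e-08 − (-1.60751e-05)) = 1.33732e-06.
Partial sum through k=1: 0.000214305.
Correction k=2: B_{4}/4! · (f^{(3)}(43) − f^{(3)}(12)) = −1/720 · (-4.41471e-10 − (-3.34898e-06)) = -4.65075e-09.
Partial sum through k=2: 0.000214300.
Correction k=3: B_{6}/6! · (f^{(5)}(43) − f^{(5)}(12)) = 1/30240 · (-1.33707e-11 − (-1.30238e-06)) = 4.30677e-11.
Partial sum through k=3: 0.000214300.
Correction k=4: B_{8}/8! · (f^{(7)}(43) − f^{(7)}(12)) = −1/1209600 · (-6.50817e-13 − (-8.13988e-07)) = -6.72939e-13.

S_4 ≈ 0.000214300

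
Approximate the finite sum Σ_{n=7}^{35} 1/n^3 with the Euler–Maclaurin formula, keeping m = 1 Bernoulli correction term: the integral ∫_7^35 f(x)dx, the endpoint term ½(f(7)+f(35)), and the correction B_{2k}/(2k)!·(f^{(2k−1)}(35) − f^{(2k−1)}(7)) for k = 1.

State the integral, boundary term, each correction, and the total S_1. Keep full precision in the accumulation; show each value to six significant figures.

Integral: ∫_7^35 1/x^3 dx = 0.00979592.
½[f(7) + f(35)] = ½[0.00291545 + 2.33236e-05] = 0.00146939.
Integral + boundary = 0.0112653.
k=1: B_{2}/(2)! × [f^{(1)}(35) − f^{(1)}(7)] = 1/12 × (-1.99917e-06 − (-0.00124948)) = 0.000103957.

S_1 ≈ 0.0113693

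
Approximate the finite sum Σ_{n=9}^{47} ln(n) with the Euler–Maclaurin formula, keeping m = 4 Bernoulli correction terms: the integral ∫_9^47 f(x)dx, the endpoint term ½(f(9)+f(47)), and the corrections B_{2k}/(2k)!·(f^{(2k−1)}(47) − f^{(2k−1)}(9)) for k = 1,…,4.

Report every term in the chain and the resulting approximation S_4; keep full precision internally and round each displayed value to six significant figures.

Integral: ∫_9^47 ln(x) dx = 123.182.
½[f(9) + f(47)] = ½[2.19722 + 3.85015] = 3.02369.
So far: 126.206.
k=1: B_{2}/(2)! × [f^{(1)}(47) − f^{(1)}(9)] = 1/12 × (0.0212766 − 0.111111) = -0.00748621.
After k=1: 126.198.
k=2: B_{4}/(4)! × [f^{(3)}(47) − f^{(3)}(9)] = −1/720 × (1.92636e-05 − 0.00274348) = 3.78364e-06.
After k=2: 126.198.
k=3: B_{6}/(6)! × [f^{(5)}(47) − f^{(5)}(9)] = 1/30240 × (1.04646e-07 − 0.000406442) = -1.34371e-08.
After k=3: 126.198.
k=4: B_{8}/(8)! × [f^{(7)}(47) − f^{(7)}(9)] = −1/1209600 × (1.42117e-09 − 0.000150534) = 1.24448e-10.

S_4 ≈ 126.198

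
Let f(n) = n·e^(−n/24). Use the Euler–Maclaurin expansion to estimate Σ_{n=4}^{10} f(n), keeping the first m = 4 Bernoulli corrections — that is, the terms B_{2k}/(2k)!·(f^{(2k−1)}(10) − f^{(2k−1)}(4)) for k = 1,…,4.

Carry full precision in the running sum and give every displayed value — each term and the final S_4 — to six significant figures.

S_4 ≈ 35.8578

∫_4^10 x·e^(−x/24) dx evaluates to 30.8954.
Boundary: ½(f(4) + f(10)) = ½(3.38593 + 6.59241) = 4.98917.
Running total after boundary: 35.8845.
k=1: B_{2}/(2)! × [f^{(1)}(10) − f^{(1)}(4)] = 1/12 × (0.384557 − 0.705401) = -0.0267370.
After k=1: 35.8578.
k=2: B_{4}/(4)! × [f^{(3)}(10) − f^{(3)}(4)] = −1/720 × (0.00295666 − 0.00416383) = 1.67662e-06.
After k=2: 35.8578.
k=3: B_{6}/(6)! × [f^{(5)}(10) − f^{(5)}(4)] = 1/30240 × (9.10711e-06 − 1.23316e-05) = -1.06630e-10.
After k=3: 35.8578.
k=4: B_{8}/(8)! × [f^{(7)}(10) − f^{(7)}(4)] = −1/1209600 × (2.27103e-08 − 3.02679e-08) = 6.24806e-15.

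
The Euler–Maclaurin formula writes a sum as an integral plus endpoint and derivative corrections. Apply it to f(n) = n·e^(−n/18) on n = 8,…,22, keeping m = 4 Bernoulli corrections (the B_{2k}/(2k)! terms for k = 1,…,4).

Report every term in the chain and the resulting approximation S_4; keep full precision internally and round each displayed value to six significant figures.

The integral term ∫_8^22 x·e^(−x/18) dx = 87.9785.
½[f(8) + f(22)] = ½[5.12944 + 6.48065] = 5.80504.
So far: 93.7836.
k=1: B_{2}/(2)! × [f^{(1)}(22) − f^{(1)}(8)] = 1/12 × (-0.0654611 − 0.356211) = -0.0351394.
Partial sum through k=1: 93.7485.
k=2: B_{4}/(4)! × [f^{(3)}(22) − f^{(3)}(8)] = −1/720 × (0.00161632 − 0.00505732) = 4.77916e-06.
Partial sum through k=2: 93.7485.
k=3: B_{6}/(6)! × [f^{(5)}(22) − f^{(5)}(8)] = 1/30240 × (1.06009e-05 − 2.78248e-05) = -5.69573e-10.
Partial sum through k=3: 93.7485.
k=4: B_{8}/(8)! × [f^{(7)}(22) − f^{(7)}(8)] = −1/1209600 × (5.00405e-08 − 1.23582e-07) = 6.07981e-14.

S_4 ≈ 93.7485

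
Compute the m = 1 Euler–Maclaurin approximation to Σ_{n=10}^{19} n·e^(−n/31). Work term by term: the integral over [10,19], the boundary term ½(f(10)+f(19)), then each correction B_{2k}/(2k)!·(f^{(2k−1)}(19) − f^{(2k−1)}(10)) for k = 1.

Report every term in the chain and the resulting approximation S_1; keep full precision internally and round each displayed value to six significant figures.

Integral: ∫_10^19 x·e^(−x/31) dx = 80.8044.
Endpoint term: (f(10) + f(19))/2 = (7.24278 + 10.2937)/2 = 8.76826.
Running total after boundary: 89.5727.
k=1: B_{2}/(2)! × [f^{(1)}(19) − f^{(1)}(10)] = 1/12 × (0.209720 − 0.490640) = -0.0234100.

S_1 ≈ 89.5493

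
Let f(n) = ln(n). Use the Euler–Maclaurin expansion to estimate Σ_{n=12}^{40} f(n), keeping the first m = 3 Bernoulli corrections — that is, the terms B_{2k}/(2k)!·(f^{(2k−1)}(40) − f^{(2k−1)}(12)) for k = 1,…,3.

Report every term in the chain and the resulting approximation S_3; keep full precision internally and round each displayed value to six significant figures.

S_3 ≈ 92.8183

The integral term ∫_12^40 ln(x) dx = 89.7363.
Boundary: ½(f(12) + f(40)) = ½(2.48491 + 3.68888) = 3.08689.
So far: 92.8232.
Order-1 term: 1/12 · (0.0250000 − 0.0833333) = -0.00486111.
Partial sum through k=1: 92.8183.
Order-2 term: −1/720 · (3.12500e-05 − 0.00115741) = 1.56411e-06.
Partial sum through k=2: 92.8183.
Order-3 term: 1/30240 · (2.34375e-07 − 9.64506e-05) = -3.18175e-09.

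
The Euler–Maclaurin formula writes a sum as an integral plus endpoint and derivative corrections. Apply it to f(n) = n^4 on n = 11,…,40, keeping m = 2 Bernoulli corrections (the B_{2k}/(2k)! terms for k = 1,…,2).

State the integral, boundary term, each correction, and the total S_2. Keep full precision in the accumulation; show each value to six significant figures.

Integral: ∫_11^40 x^4 dx = 2.04478e+07.
Boundary: ½(f(11) + f(40)) = ½(14641.0 + 2.56000e+06) = 1.28732e+06.
So far: 2.17351e+07.
Correction k=1: B_{2}/2! · (f^{(1)}(40) − f^{(1)}(11)) = 1/12 · (256000 − 5324.00) = 20889.7.
Partial sum through k=1: 2.17560e+07.
Correction k=2: B_{4}/4! · (f^{(3)}(40) − f^{(3)}(11)) = −1/720 · (960.000 − 264.000) = -0.966667.

S_2 ≈ 2.17560e+07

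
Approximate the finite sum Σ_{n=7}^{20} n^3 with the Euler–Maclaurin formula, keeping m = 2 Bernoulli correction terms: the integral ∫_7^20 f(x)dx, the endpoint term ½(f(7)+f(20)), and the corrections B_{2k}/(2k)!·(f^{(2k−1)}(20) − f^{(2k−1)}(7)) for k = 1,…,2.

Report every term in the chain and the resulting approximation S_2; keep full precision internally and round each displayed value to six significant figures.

∫_7^20 x^3 dx evaluates to 39399.8.
Boundary: ½(f(7) + f(20)) = ½(343.000 + 8000.00) = 4171.50.
So far: 43571.2.
k=1: B_{2}/(2)! × [f^{(1)}(20) − f^{(1)}(7)] = 1/12 × (1200.00 − 147.000) = 87.7500.
Partial sum through k=1: 43659.0.
k=2: B_{4}/(4)! × [f^{(3)}(20) − f^{(3)}(7)] = −1/720 × (6.00000 − 6.00000) = 0.00000.

S_2 ≈ 43659.0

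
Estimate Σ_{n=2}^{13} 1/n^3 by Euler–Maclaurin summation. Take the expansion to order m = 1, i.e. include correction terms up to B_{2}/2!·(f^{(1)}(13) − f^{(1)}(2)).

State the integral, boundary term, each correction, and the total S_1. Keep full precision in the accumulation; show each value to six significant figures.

∫_2^13 1/x^3 dx evaluates to 0.122041.
½[f(2) + f(13)] = ½[0.125000 + 0.000455166] = 0.0627276.
Integral + boundary = 0.184769.
Order-1 term: 1/12 · (-0.000105038 − (-0.187500)) = 0.0156162.

S_1 ≈ 0.200385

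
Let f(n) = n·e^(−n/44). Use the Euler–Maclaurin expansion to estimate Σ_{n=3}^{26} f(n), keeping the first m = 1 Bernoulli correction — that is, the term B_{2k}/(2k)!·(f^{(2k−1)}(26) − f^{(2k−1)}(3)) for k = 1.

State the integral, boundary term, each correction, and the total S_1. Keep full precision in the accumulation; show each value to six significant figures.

∫_3^26 x·e^(−x/44) dx evaluates to 225.923.
Endpoint term: (f(3) + f(26))/2 = (2.80227 + 14.3994)/2 = 8.60084.
Integral + boundary = 234.524.
Order-1 term: 1/12 · (0.226564 − 0.870403) = -0.0536532.

S_1 ≈ 234.470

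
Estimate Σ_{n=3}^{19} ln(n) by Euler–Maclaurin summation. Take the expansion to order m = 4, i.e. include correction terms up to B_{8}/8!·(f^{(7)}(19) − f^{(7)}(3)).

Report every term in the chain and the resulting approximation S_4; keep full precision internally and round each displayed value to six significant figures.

The integral term ∫_3^19 ln(x) dx = 36.6485.
½[f(3) + f(19)] = ½[1.09861 + 2.94444] = 2.02153.
Running total after boundary: 38.6700.
k=1: B_{2}/(2)! × [f^{(1)}(19) − f^{(1)}(3)] = 1/12 × (0.0526316 − 0.333333) = -0.0233918.
Running total after k=1: 38.6466.
k=2: B_{4}/(4)! × [f^{(3)}(19) − f^{(3)}(3)] = −1/720 × (0.000291588 − 0.0740741) = 0.000102476.
Running total after k=2: 38.6467.
k=3: B_{6}/(6)! × [f^{(5)}(19) − f^{(5)}(3)] = 1/30240 × (9.69267e-06 − 0.0987654) = -3.26573e-06.
Running total after k=3: 38.6467.
k=4: B_{8}/(8)! × [f^{(7)}(19) − f^{(7)}(3)] = −1/1209600 × (8.05485e-07 − 0.329218) = 2.72170e-07.

S_4 ≈ 38.6467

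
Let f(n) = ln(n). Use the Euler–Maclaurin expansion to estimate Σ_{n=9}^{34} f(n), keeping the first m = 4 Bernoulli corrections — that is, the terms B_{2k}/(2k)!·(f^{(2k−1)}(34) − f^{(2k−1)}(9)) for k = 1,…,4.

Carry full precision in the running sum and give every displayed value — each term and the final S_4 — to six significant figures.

S_4 ≈ 77.9762

Integral: ∫_9^34 ln(x) dx = 75.1212.
½[f(9) + f(34)] = ½[2.19722 + 3.52636] = 2.86179.
Integral + boundary = 77.9830.
Correction k=1: B_{2}/2! · (f^{(1)}(34) − f^{(1)}(9)) = 1/12 · (0.0294118 − 0.111111) = -0.00680828.
Partial sum through k=1: 77.9762.
Correction k=2: B_{4}/4! · (f^{(3)}(34) − f^{(3)}(9)) = −1/720 · (5.08854e-05 − 0.00274348) = 3.73972e-06.
Partial sum through k=2: 77.9762.
Correction k=3: B_{6}/6! · (f^{(5)}(34) − f^{(5)}(9)) = 1/30240 · (5.28222e-07 − 0.000406442) = -1.34231e-08.
Partial sum through k=3: 77.9762.
Correction k=4: B_{8}/8! · (f^{(7)}(34) − f^{(7)}(9)) = −1/1209600 · (1.37082e-08 − 0.000150534) = 1.24438e-10.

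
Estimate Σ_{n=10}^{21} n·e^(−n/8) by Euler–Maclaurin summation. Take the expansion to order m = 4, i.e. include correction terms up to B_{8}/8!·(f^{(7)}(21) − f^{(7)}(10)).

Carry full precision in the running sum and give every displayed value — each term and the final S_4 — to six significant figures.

S_4 ≈ 26.6400

Integral: ∫_10^21 x·e^(−x/8) dx = 24.4507.
½[f(10) + f(21)] = ½[2.86505 + 1.52123] = 2.19314.
Running total after boundary: 26.6438.
Order-1 term: 1/12 · (-0.117715 − (-0.0716262)) = -0.00384070.
Running total after k=1: 26.6400.
Order-2 term: −1/720 · (0.000424452 − 0.00783412) = 1.02912e-05.
Running total after k=2: 26.6400.
Order-3 term: 1/30240 · (4.20030e-05 − 0.000262303) = -7.28505e-09.
Running total after k=3: 26.6400.
Order-4 term: −1/1209600 · (1.20897e-06 − 6.28434e-06) = 4.19591e-12.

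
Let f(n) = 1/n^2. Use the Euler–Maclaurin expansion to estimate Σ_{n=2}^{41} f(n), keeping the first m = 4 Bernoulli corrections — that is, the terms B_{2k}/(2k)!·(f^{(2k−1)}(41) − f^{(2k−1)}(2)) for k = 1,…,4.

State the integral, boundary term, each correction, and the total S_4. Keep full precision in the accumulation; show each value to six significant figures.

The integral term ∫_2^41 1/x^2 dx = 0.475610.
Boundary: ½(f(2) + f(41)) = ½(0.250000 + 0.000594884) = 0.125297.
Integral + boundary = 0.600907.
k=1: B_{2}/(2)! × [f^{(1)}(41) − f^{(1)}(2)] = 1/12 × (-2.90187e-05 − (-0.250000)) = 0.0208309.
After k=1: 0.621738.
k=2: B_{4}/(4)! × [f^{(3)}(41) − f^{(3)}(2)] = −1/720 × (-2.07153e-07 − (-0.750000)) = -0.00104167.
After k=2: 0.620696.
k=3: B_{6}/(6)! × [f^{(5)}(41) − f^{(5)}(2)] = 1/30240 × (-3.69697e-09 − (-5.62500)) = 0.000186012.
After k=3: 0.620882.
k=4: B_{8}/(8)! × [f^{(7)}(41) − f^{(7)}(2)] = −1/1209600 × (-1.23159e-10 − (-78.7500)) = -6.51042e-05.

S_4 ≈ 0.620817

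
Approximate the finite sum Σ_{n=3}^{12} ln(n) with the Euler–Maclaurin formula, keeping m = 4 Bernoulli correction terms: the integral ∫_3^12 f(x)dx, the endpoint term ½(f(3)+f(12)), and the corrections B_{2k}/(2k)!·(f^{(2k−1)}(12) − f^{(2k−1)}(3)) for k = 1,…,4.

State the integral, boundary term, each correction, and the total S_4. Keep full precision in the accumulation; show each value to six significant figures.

S_4 ≈ 19.2941

∫_3^12 ln(x) dx evaluates to 17.5230.
½[f(3) + f(12)] = ½[1.09861 + 2.48491] = 1.79176.
Running total after boundary: 19.3148.
k=1: B_{2}/(2)! × [f^{(1)}(12) − f^{(1)}(3)] = 1/12 × (0.0833333 − 0.333333) = -0.0208333.
Running total after k=1: 19.2940.
k=2: B_{4}/(4)! × [f^{(3)}(12) − f^{(3)}(3)] = −1/720 × (0.00115741 − 0.0740741) = 0.000101273.
Running total after k=2: 19.2941.
k=3: B_{6}/(6)! × [f^{(5)}(12) − f^{(5)}(3)] = 1/30240 × (9.64506e-05 − 0.0987654) = -3.26286e-06.
Running total after k=3: 19.2941.
k=4: B_{8}/(8)! × [f^{(7)}(12) − f^{(7)}(3)] = −1/1209600 × (2.00939e-05 − 0.329218) = 2.72154e-07.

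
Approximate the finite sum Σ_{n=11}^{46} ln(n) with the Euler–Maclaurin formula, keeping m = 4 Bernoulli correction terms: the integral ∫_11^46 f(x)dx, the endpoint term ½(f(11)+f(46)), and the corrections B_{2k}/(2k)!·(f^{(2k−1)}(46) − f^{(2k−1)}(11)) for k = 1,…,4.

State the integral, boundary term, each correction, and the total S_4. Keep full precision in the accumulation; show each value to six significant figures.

∫_11^46 ln(x) dx evaluates to 114.741.
½[f(11) + f(46)] = ½[2.39790 + 3.82864] = 3.11327.
Integral + boundary = 117.854.
k=1: B_{2}/(2)! × [f^{(1)}(46) − f^{(1)}(11)] = 1/12 × (0.0217391 − 0.0909091) = -0.00576416.
After k=1: 117.848.
k=2: B_{4}/(4)! × [f^{(3)}(46) − f^{(3)}(11)] = −1/720 × (2.05474e-05 − 0.00150263) = 2.05845e-06.
After k=2: 117.848.
k=3: B_{6}/(6)! × [f^{(5)}(46) − f^{(5)}(11)] = 1/30240 × (1.16526e-07 − 0.000149021) = -4.92409e-09.
After k=3: 117.848.
k=4: B_{8}/(8)! × [f^{(7)}(46) − f^{(7)}(11)] = −1/1209600 × (1.65207e-09 − 3.69474e-05) = 3.05438e-11.

S_4 ≈ 117.848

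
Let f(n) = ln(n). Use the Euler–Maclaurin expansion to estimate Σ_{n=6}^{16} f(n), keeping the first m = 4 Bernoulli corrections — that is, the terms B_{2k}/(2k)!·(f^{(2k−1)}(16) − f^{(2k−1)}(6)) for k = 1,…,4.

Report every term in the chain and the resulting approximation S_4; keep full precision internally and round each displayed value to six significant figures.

S_4 ≈ 25.8844

Integral: ∫_6^16 ln(x) dx = 23.6109.
½[f(6) + f(16)] = ½[1.79176 + 2.77259] = 2.28217.
So far: 25.8930.
k=1: B_{2}/(2)! × [f^{(1)}(16) − f^{(1)}(6)] = 1/12 × (0.0625000 − 0.166667) = -0.00868056.
Partial sum through k=1: 25.8844.
k=2: B_{4}/(4)! × [f^{(3)}(16) − f^{(3)}(6)] = −1/720 × (0.000488281 − 0.00925926) = 1.21819e-05.
Partial sum through k=2: 25.8844.
k=3: B_{6}/(6)! × [f^{(5)}(16) − f^{(5)}(6)] = 1/30240 × (2.28882e-05 − 0.00308642) = -1.01307e-07.
Partial sum through k=3: 25.8844.
k=4: B_{8}/(8)! × [f^{(7)}(16) − f^{(7)}(6)] = −1/1209600 × (2.68221e-06 − 0.00257202) = 2.12412e-09.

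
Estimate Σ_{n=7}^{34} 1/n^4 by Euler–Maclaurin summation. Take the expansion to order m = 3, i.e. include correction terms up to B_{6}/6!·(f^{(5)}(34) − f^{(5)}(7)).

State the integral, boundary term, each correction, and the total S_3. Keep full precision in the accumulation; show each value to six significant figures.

Integral: ∫_7^34 1/x^4 dx = 0.000963336.
Boundary: ½(f(7) + f(34)) = ½(0.000416493 + 7.48315e-07) = 0.000208621.
Running total after boundary: 0.00117196.
Correction k=1: B_{2}/2! · (f^{(1)}(34) − f^{(1)}(7)) = 1/12 · (-8.80370e-08 − (-0.000237996)) = 1.98257e-05.
Running total after k=1: 0.00119178.
Correction k=2: B_{4}/4! · (f^{(3)}(34) − f^{(3)}(7)) = −1/720 · (-2.28470e-09 − (-0.000145712)) = -2.02374e-07.
Running total after k=2: 0.00119158.
Correction k=3: B_{6}/6! · (f^{(5)}(34) − f^{(5)}(7)) = 1/30240 · (-1.10677e-10 − (-0.000166528)) = 5.50687e-09.

S_3 ≈ 0.00119159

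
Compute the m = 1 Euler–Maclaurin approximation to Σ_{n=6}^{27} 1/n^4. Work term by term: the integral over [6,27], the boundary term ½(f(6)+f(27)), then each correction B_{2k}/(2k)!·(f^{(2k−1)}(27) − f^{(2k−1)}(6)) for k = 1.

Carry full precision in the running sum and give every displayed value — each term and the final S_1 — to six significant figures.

∫_6^27 1/x^4 dx evaluates to 0.00152627.
½[f(6) + f(27)] = ½[0.000771605 + 1.88168e-06] = 0.000386743.
Integral + boundary = 0.00191302.
Order-1 term: 1/12 · (-2.78767e-07 − (-0.000514403)) = 4.28437e-05.

S_1 ≈ 0.00195586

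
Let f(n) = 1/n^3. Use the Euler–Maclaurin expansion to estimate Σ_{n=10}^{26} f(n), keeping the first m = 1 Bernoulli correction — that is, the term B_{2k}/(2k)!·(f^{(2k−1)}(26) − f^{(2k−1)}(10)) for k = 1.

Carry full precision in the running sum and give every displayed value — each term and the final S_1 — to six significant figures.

Integral: ∫_10^26 1/x^3 dx = 0.00426036.
Endpoint term: (f(10) + f(26))/2 = (0.00100000 + 5.68958e-05)/2 = 0.000528448.
So far: 0.00478880.
Order-1 term: 1/12 · (-6.56490e-06 − (-0.000300000)) = 2.44529e-05.

S_1 ≈ 0.00481326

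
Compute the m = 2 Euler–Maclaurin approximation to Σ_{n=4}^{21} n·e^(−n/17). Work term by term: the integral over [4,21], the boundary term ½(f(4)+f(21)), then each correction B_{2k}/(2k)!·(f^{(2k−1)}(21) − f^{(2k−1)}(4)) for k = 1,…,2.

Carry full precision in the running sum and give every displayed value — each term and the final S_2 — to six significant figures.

S_2 ≈ 98.9043

The integral term ∫_4^21 x·e^(−x/17) dx = 94.3268.
Boundary: ½(f(4) + f(21)) = ½(3.16135 + 6.10573) = 4.63354.
Running total after boundary: 98.9603.
Order-1 term: 1/12 · (-0.0684116 − 0.604376) = -0.0560657.
Running total after k=1: 98.9043.
Order-2 term: −1/720 · (0.00177539 − 0.00756074) = 8.03521e-06.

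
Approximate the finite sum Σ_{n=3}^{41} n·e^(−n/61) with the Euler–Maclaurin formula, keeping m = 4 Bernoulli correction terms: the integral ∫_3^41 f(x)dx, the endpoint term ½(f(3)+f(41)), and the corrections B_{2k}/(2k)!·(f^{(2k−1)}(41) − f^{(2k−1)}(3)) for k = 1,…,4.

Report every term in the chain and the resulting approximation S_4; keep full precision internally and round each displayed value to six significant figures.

S_4 ≈ 551.406

The integral term ∫_3^41 x·e^(−x/61) dx = 539.572.
Endpoint term: (f(3) + f(41))/2 = (2.85603 + 20.9354)/2 = 11.8957.
So far: 551.468.
k=1: B_{2}/(2)! × [f^{(1)}(41) − f^{(1)}(3)] = 1/12 × (0.167416 − 0.905189) = -0.0614811.
After k=1: 551.406.
k=2: B_{4}/(4)! × [f^{(3)}(41) − f^{(3)}(3)] = −1/720 × (0.000319445 − 0.000754961) = 6.04883e-07.
After k=2: 551.406.
k=3: B_{6}/(6)! × [f^{(5)}(41) − f^{(5)}(3)] = 1/30240 × (1.59607e-07 − 3.40407e-07) = -5.97885e-12.
After k=3: 551.406.
k=4: B_{8}/(8)! × [f^{(7)}(41) − f^{(7)}(3)] = −1/1209600 × (6.27156e-11 − 1.28439e-10) = 5.43351e-17.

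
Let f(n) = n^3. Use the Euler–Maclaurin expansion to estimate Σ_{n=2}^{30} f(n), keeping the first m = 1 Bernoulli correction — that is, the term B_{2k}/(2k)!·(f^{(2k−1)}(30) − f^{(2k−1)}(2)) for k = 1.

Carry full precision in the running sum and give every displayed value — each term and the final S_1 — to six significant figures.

S_1 ≈ 216224

The integral term ∫_2^30 x^3 dx = 202496.
½[f(2) + f(30)] = ½[8.00000 + 27000.0] = 13504.0.
Integral + boundary = 216000.
Correction k=1: B_{2}/2! · (f^{(1)}(30) − f^{(1)}(2)) = 1/12 · (2700.00 − 12.0000) = 224.000.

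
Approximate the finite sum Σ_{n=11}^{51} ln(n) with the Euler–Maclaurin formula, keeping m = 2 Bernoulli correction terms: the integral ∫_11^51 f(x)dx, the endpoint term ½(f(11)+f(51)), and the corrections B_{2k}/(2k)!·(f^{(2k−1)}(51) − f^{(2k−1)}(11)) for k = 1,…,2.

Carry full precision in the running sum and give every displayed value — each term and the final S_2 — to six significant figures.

The integral term ∫_11^51 ln(x) dx = 134.146.
Boundary: ½(f(11) + f(51)) = ½(2.39790 + 3.93183) = 3.16486.
Running total after boundary: 137.311.
Order-1 term: 1/12 · (0.0196078 − 0.0909091) = -0.00594177.
Running total after k=1: 137.305.
Order-2 term: −1/720 · (1.50772e-05 − 0.00150263) = 2.06605e-06.

S_2 ≈ 137.305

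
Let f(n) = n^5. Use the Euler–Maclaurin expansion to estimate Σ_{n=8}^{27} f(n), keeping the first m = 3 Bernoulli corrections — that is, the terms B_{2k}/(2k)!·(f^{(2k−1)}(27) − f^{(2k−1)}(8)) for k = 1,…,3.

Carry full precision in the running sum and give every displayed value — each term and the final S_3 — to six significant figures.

The integral term ∫_8^27 x^5 dx = 6.45264e+07.
Boundary: ½(f(8) + f(27)) = ½(32768.0 + 1.43489e+07) = 7.19084e+06.
Running total after boundary: 7.17172e+07.
k=1: B_{2}/(2)! × [f^{(1)}(27) − f^{(1)}(8)] = 1/12 × (2.65720e+06 − 20480.0) = 219727.
Partial sum through k=1: 7.19370e+07.
k=2: B_{4}/(4)! × [f^{(3)}(27) − f^{(3)}(8)] = −1/720 × (43740.0 − 3840.00) = -55.4167.
Partial sum through k=2: 7.19369e+07.
k=3: B_{6}/(6)! × [f^{(5)}(27) − f^{(5)}(8)] = 1/30240 × (120.000 − 120.000) = 0.00000.

S_3 ≈ 7.19369e+07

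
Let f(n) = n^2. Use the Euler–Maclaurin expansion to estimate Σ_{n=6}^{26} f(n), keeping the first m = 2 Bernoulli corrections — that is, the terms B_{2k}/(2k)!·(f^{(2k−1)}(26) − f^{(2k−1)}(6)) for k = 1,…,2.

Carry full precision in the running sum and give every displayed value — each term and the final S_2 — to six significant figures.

S_2 ≈ 6146.00

Integral: ∫_6^26 x^2 dx = 5786.67.
Endpoint term: (f(6) + f(26))/2 = (36.0000 + 676.000)/2 = 356.000.
Integral + boundary = 6142.67.
k=1: B_{2}/(2)! × [f^{(1)}(26) − f^{(1)}(6)] = 1/12 × (52.0000 − 12.0000) = 3.33333.
Partial sum through k=1: 6146.00.
k=2: B_{4}/(4)! × [f^{(3)}(26) − f^{(3)}(6)] = −1/720 × (0.00000 − 0.00000) = 0.00000.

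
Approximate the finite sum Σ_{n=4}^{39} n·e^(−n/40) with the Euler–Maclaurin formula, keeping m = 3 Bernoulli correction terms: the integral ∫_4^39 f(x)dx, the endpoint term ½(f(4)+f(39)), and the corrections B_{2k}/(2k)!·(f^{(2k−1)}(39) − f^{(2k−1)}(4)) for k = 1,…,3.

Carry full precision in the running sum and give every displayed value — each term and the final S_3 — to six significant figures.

The integral term ∫_4^39 x·e^(−x/40) dx = 400.586.
½[f(4) + f(39)] = ½[3.61935 + 14.7105] = 9.16493.
Integral + boundary = 409.751.
Correction k=1: B_{2}/2! · (f^{(1)}(39) − f^{(1)}(4)) = 1/12 · (0.00942981 − 0.814354) = -0.0670770.
Partial sum through k=1: 409.684.
Correction k=2: B_{4}/4! · (f^{(3)}(39) − f^{(3)}(4)) = −1/720 · (0.000477384 − 0.00164002) = 1.61477e-06.
Partial sum through k=2: 409.684.
Correction k=3: B_{6}/6! · (f^{(5)}(39) − f^{(5)}(4)) = 1/30240 · (5.93047e-07 − 1.73192e-06) = -3.76610e-11.

S_3 ≈ 409.684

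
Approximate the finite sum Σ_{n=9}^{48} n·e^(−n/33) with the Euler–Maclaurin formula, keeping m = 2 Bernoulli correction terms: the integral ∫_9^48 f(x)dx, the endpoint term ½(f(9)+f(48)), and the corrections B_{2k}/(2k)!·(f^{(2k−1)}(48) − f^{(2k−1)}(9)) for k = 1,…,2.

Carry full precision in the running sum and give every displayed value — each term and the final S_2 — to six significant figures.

S_2 ≈ 439.975

The integral term ∫_9^48 x·e^(−x/33) dx = 431.000.
Boundary: ½(f(9) + f(48)) = ½(6.85170 + 11.2083) = 9.03001.
So far: 440.030.
Order-1 term: 1/12 · (-0.106139 − 0.553673) = -0.0549844.
Running total after k=1: 439.975.
Order-2 term: −1/720 · (0.000331381 − 0.00190659) = 2.18779e-06.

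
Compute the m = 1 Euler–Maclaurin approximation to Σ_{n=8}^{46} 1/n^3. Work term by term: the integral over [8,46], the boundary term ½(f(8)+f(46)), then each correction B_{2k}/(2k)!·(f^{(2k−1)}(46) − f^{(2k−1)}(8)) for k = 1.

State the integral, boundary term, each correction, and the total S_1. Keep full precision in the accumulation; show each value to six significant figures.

Integral: ∫_8^46 1/x^3 dx = 0.00757621.
Endpoint term: (f(8) + f(46))/2 = (0.00195312 + 1.02737e-05)/2 = 0.000981699.
Running total after boundary: 0.00855790.
k=1: B_{2}/(2)! × [f^{(1)}(46) − f^{(1)}(8)] = 1/12 × (-6.70023e-07 − (-0.000732422)) = 6.09793e-05.

S_1 ≈ 0.00861888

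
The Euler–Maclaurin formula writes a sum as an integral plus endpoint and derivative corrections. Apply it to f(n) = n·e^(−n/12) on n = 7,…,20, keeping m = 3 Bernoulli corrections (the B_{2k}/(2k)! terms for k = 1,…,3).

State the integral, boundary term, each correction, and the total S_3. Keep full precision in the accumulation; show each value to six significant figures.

∫_7^20 x·e^(−x/12) dx evaluates to 54.7038.
½[f(7) + f(20)] = ½[3.90625 + 3.77751] = 3.84188.
Integral + boundary = 58.5457.
Correction k=1: B_{2}/2! · (f^{(1)}(20) − f^{(1)}(7)) = 1/12 · (-0.125917 − 0.232515) = -0.0298693.
Partial sum through k=1: 58.5158.
Correction k=2: B_{4}/4! · (f^{(3)}(20) − f^{(3)}(7)) = −1/720 · (0.00174885 − 0.00936517) = 1.05782e-05.
Partial sum through k=2: 58.5158.
Correction k=3: B_{6}/6! · (f^{(5)}(20) − f^{(5)}(7)) = 1/30240 · (3.03619e-05 − 0.000118859) = -2.92648e-09.

S_3 ≈ 58.5158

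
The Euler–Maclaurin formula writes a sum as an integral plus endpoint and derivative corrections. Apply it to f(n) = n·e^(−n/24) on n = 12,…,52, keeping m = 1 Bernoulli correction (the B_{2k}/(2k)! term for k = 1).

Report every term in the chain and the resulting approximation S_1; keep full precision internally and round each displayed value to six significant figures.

S_1 ≈ 321.668

The integral term ∫_12^52 x·e^(−x/24) dx = 315.087.
Boundary: ½(f(12) + f(52)) = ½(7.27837 + 5.95706) = 6.61771.
So far: 321.705.
Order-1 term: 1/12 · (-0.133652 − 0.303265) = -0.0364098.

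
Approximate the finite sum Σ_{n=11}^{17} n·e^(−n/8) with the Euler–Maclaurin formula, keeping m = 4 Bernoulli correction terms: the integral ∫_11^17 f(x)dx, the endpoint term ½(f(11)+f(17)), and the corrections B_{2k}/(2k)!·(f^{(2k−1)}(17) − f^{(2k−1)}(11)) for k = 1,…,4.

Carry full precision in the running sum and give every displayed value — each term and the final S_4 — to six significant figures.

∫_11^17 x·e^(−x/8) dx evaluates to 14.5450.
Endpoint term: (f(11) + f(17))/2 = (2.78124 + 2.03036)/2 = 2.40580.
So far: 16.9508.
Order-1 term: 1/12 · (-0.134362 − (-0.0948148)) = -0.00329560.
Partial sum through k=1: 16.9475.
Order-2 term: −1/720 · (0.00163287 − 0.00641976) = 6.64845e-06.
Partial sum through k=2: 16.9475.
Order-3 term: 1/30240 · (8.38305e-05 − 0.000223766) = -4.62748e-09.
Partial sum through k=3: 16.9475.
Order-4 term: −1/1209600 · (2.22105e-06 − 5.42535e-06) = 2.64905e-12.

S_4 ≈ 16.9475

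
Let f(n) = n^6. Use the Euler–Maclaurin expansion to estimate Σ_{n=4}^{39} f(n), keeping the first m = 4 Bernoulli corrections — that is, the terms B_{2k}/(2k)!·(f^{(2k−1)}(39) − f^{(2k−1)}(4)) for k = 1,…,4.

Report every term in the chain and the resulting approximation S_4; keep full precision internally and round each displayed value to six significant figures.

S_4 ≈ 2.14089e+10

The integral term ∫_4^39 x^6 dx = 1.96044e+10.
½[f(4) + f(39)] = ½[4096.00 + 3.51874e+09] = 1.75937e+09.
Running total after boundary: 2.13638e+10.
Order-1 term: 1/12 · (5.41345e+08 − 6144.00) = 4.51116e+07.
Running total after k=1: 2.14089e+10.
Order-2 term: −1/720 · (7.11828e+06 − 7680.00) = -9875.83.
Running total after k=2: 2.14089e+10.
Order-3 term: 1/30240 · (28080.0 − 2880.00) = 0.833333.
Running total after k=3: 2.14089e+10.
Order-4 term: −1/1209600 · (0.00000 − 0.00000) = 0.00000.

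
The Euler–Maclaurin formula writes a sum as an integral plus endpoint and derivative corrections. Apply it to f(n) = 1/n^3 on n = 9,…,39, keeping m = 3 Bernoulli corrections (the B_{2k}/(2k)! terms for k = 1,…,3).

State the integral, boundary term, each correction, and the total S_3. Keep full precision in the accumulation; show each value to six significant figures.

The integral term ∫_9^39 1/x^3 dx = 0.00584411.
Endpoint term: (f(9) + f(39))/2 = (0.00137174 + 1.68580e-05)/2 = 0.000694300.
Integral + boundary = 0.00653841.
k=1: B_{2}/(2)! × [f^{(1)}(39) − f^{(1)}(9)] = 1/12 × (-1.29677e-06 − (-0.000457247)) = 3.79959e-05.
Running total after k=1: 0.00657640.
k=2: B_{4}/(4)! × [f^{(3)}(39) − f^{(3)}(9)] = −1/720 × (-1.70515e-08 − (-0.000112901)) = -1.56783e-07.
Running total after k=2: 0.00657625.
k=3: B_{6}/(6)! × [f^{(5)}(39) − f^{(5)}(9)] = 1/30240 × (-4.70851e-10 − (-5.85410e-05)) = 1.93587e-09.

S_3 ≈ 0.00657625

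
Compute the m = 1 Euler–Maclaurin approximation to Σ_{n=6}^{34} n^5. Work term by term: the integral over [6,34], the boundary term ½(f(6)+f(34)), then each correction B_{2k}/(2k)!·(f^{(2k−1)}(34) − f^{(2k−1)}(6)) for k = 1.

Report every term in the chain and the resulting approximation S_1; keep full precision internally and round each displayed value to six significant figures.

The integral term ∫_6^34 x^5 dx = 2.57460e+08.
½[f(6) + f(34)] = ½[7776.00 + 4.54354e+07] = 2.27216e+07.
Integral + boundary = 2.80181e+08.
Correction k=1: B_{2}/2! · (f^{(1)}(34) − f^{(1)}(6)) = 1/12 · (6.68168e+06 − 6480.00) = 556267.

S_1 ≈ 2.80737e+08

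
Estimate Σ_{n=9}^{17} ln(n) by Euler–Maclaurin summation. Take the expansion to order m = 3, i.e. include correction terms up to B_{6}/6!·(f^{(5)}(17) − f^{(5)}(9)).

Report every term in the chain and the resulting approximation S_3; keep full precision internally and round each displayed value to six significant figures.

The integral term ∫_9^17 ln(x) dx = 20.3896.
Boundary: ½(f(9) + f(17)) = ½(2.19722 + 2.83321) = 2.51522.
Running total after boundary: 22.9048.
Correction k=1: B_{2}/2! · (f^{(1)}(17) − f^{(1)}(9)) = 1/12 · (0.0588235 − 0.111111) = -0.00435730.
Running total after k=1: 22.9005.
Correction k=2: B_{4}/4! · (f^{(3)}(17) − f^{(3)}(9)) = −1/720 · (0.000407083 − 0.00274348) = 3.24500e-06.
Running total after k=2: 22.9005.
Correction k=3: B_{6}/6! · (f^{(5)}(17) − f^{(5)}(9)) = 1/30240 · (1.69031e-05 − 0.000406442) = -1.28816e-08.

S_3 ≈ 22.9005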